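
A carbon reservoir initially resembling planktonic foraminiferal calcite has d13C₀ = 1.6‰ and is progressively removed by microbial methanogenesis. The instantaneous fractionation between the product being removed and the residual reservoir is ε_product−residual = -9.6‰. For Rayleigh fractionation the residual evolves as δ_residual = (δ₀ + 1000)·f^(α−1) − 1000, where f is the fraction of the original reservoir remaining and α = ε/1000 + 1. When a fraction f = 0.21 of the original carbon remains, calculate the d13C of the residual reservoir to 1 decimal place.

Rayleigh residual: δ_res = (δ₀ + 1000)·f^(α−1) − 1000
α = ε/1000 + 1 = 0.99040, so α − 1 = -0.00960
f^(α−1) = 0.21^(-0.00960) = 1.015095
δ_res = (1.6 + 1000) × 1.015095 − 1000 = 1016.719 − 1000 = 16.72‰

16.7‰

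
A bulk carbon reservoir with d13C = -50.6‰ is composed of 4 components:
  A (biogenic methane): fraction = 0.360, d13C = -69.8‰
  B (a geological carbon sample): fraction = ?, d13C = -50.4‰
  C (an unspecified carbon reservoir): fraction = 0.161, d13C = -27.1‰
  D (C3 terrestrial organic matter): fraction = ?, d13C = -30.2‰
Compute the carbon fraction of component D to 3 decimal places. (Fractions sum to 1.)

Let f_D and f_B be the unknown fractions; fractions sum to 1 so f_D + f_B = 0.479.
Mass balance: Σ fᵢ·δᵢ = δ_bulk ⇒ f_D·(-30.2) + f_B·(-50.4) = -50.6 − (-29.491) = -21.109
Substitute f_B = 0.479 − f_D:
f_D·(-30.2 − -50.4) = -21.109 − 0.479×(-50.4) = 3.033
f_D = 3.033 / 20.2 = 0.1501

0.150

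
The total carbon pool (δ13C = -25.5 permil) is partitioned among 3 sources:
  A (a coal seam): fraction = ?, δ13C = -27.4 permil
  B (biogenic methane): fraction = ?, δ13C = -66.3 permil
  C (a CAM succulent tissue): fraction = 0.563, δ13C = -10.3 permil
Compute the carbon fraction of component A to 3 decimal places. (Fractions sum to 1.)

0.238

Let f_A and f_B be the unknown fractions; fractions sum to 1 so f_A + f_B = 0.437.
Mass balance: Σ fᵢ·δᵢ = δ_bulk ⇒ f_A·(-27.4) + f_B·(-66.3) = -25.5 − (-5.799) = -19.701
Substitute f_B = 0.437 − f_A:
f_A·(-27.4 − -66.3) = -19.701 − 0.437×(-66.3) = 9.272
f_A = 9.272 / 38.9 = 0.2384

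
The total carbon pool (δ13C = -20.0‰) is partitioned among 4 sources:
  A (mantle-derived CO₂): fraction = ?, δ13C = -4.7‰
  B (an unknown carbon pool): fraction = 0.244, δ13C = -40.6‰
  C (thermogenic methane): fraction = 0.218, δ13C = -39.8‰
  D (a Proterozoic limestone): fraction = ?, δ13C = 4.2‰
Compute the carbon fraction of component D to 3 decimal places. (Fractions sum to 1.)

Let f_D and f_A be the unknown fractions; fractions sum to 1 so f_D + f_A = 0.538.
Mass balance: Σ fᵢ·δᵢ = δ_bulk ⇒ f_D·(4.2) + f_A·(-4.7) = -20.0 − (-18.583) = -1.417
Substitute f_A = 0.538 − f_D:
f_D·(4.2 − -4.7) = -1.417 − 0.538×(-4.7) = 1.111
f_D = 1.111 / 8.9 = 0.1249

0.125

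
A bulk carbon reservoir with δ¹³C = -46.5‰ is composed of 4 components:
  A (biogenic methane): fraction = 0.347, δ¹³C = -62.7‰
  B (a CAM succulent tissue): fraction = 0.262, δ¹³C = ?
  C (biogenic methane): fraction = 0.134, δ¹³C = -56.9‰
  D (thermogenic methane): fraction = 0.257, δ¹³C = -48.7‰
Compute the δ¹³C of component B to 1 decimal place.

Isotope mass balance: δ_bulk = Σ fᵢ·δᵢ.
-46.5 = 0.347×(-62.7) + 0.262×δ_B + 0.134×(-56.9) + 0.257×(-48.7)
0.262·δ_B = -46.5 − (-41.897) = -4.603
δ_B = -4.603 / 0.262 = -17.57‰

-17.6‰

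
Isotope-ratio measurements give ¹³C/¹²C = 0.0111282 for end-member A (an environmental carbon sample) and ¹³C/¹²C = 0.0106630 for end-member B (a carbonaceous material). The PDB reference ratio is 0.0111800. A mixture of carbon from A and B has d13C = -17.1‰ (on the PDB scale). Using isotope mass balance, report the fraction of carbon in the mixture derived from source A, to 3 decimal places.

0.700

δ_A = (0.0111282/0.0111800 − 1)×1000 = (0.995367 − 1)×1000 = -4.633‰
δ_B = (0.0106630/0.0111800 − 1)×1000 = (0.953757 − 1)×1000 = -46.243‰
f_A = (δ_mix − δ_B)/(δ_A − δ_B) = (-17.1 − (-46.243))/(-4.633 − (-46.243))
f_A = 29.143 / 41.610 = 0.7004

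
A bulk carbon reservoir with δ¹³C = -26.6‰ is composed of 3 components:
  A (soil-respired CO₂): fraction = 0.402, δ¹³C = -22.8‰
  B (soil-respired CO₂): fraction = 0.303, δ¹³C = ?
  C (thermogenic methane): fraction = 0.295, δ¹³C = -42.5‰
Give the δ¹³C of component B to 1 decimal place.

Isotope mass balance: δ_bulk = Σ fᵢ·δᵢ.
-26.6 = 0.402×(-22.8) + 0.303×δ_B + 0.295×(-42.5)
0.303·δ_B = -26.6 − (-21.703) = -4.897
δ_B = -4.897 / 0.303 = -16.16‰

-16.2‰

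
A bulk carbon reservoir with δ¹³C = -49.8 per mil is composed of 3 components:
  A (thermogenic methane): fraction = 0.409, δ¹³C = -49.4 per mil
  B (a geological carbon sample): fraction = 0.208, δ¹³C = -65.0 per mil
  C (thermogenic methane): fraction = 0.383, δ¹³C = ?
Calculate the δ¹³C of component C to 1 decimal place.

-42.0 per mil

Isotope mass balance: δ_bulk = Σ fᵢ·δᵢ.
-49.8 = 0.409×(-49.4) + 0.208×(-65.0) + 0.383×δ_C
0.383·δ_C = -49.8 − (-33.725) = -16.075
δ_C = -16.075 / 0.383 = -41.97 per mil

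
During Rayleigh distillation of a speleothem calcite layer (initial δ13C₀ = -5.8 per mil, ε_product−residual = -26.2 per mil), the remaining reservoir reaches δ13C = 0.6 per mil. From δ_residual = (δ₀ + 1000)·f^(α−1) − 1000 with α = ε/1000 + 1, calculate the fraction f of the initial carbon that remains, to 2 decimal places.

α − 1 = ε/1000 = -0.0262
(δ_res + 1000)/(δ₀ + 1000) = (0.6 + 1000)/(-5.8 + 1000) = 1000.6/994.2 = 1.006437
f = 1.006437^(1/-0.0262) = exp(ln(1.006437)/-0.0262) = exp(0.00642/-0.0262)
f = exp(-0.2449) = 0.7828

0.78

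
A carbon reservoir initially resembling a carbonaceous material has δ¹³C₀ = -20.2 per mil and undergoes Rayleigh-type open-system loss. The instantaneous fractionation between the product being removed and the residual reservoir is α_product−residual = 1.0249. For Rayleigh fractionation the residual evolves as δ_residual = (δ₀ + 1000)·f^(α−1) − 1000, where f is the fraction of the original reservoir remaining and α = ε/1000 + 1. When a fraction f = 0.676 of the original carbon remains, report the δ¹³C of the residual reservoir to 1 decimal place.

Rayleigh residual: δ_res = (δ₀ + 1000)·f^(α−1) − 1000
α − 1 = 0.02490
f^(α−1) = 0.676^(0.02490) = 0.990297
δ_res = (-20.2 + 1000) × 0.990297 − 1000 = 970.293 − 1000 = -29.71 per mil

-29.7 per mil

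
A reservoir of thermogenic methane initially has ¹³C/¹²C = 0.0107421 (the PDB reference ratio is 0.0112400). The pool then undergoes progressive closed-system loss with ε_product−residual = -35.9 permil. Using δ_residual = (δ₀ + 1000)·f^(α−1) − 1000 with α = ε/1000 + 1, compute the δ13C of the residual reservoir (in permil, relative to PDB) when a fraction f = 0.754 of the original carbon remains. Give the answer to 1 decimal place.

-34.6 permil

δ₀ = (0.0107421/0.0112400 − 1)×1000 = (0.955703 − 1)×1000 = -44.297 permil
α − 1 = ε/1000 = -0.0359
f^(α−1) = 0.754^(-0.0359) = 1.010188
δ_res = (-44.297 + 1000) × 1.010188 − 1000 = 965.440 − 1000 = -34.56 permil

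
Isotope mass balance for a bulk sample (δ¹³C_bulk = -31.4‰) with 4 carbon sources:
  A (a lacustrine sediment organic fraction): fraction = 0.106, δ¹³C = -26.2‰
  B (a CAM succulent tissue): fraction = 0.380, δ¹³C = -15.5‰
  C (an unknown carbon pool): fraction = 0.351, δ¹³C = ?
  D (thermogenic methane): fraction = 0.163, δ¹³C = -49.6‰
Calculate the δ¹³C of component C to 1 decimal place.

-41.7‰

Isotope mass balance: δ_bulk = Σ fᵢ·δᵢ.
-31.4 = 0.106×(-26.2) + 0.380×(-15.5) + 0.351×δ_C + 0.163×(-49.6)
0.351·δ_C = -31.4 − (-16.752) = -14.648
δ_C = -14.648 / 0.351 = -41.73‰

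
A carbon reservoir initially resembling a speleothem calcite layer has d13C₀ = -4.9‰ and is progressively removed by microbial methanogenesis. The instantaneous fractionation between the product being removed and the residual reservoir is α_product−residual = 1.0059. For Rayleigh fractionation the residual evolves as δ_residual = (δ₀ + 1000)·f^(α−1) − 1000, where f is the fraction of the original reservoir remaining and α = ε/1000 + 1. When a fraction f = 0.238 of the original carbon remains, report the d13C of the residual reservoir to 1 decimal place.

Rayleigh residual: δ_res = (δ₀ + 1000)·f^(α−1) − 1000
α − 1 = 0.00590
f^(α−1) = 0.238^(0.00590) = 0.991566
δ_res = (-4.9 + 1000) × 0.991566 − 1000 = 986.708 − 1000 = -13.29‰

-13.3‰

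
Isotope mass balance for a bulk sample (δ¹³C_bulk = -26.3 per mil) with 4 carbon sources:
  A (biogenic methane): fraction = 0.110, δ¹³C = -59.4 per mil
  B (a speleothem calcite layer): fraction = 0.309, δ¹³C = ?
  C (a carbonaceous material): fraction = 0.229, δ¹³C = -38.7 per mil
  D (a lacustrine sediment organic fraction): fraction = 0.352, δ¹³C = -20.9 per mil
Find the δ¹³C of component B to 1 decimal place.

-11.5 per mil

Isotope mass balance: δ_bulk = Σ fᵢ·δᵢ.
-26.3 = 0.110×(-59.4) + 0.309×δ_B + 0.229×(-38.7) + 0.352×(-20.9)
0.309·δ_B = -26.3 − (-22.753) = -3.547
δ_B = -3.547 / 0.309 = -11.48 per mil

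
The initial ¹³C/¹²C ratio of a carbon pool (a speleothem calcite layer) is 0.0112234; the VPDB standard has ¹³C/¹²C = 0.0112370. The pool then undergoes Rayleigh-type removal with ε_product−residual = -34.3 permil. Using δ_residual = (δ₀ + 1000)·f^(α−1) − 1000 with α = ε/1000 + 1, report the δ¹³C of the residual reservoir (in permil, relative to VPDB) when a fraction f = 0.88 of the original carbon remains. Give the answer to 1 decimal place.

δ₀ = (0.0112234/0.0112370 − 1)×1000 = (0.998790 − 1)×1000 = -1.210 permil
α − 1 = ε/1000 = -0.0343
f^(α−1) = 0.88^(-0.0343) = 1.004394
δ_res = (-1.210 + 1000) × 1.004394 − 1000 = 1003.179 − 1000 = 3.18 permil

3.2 permil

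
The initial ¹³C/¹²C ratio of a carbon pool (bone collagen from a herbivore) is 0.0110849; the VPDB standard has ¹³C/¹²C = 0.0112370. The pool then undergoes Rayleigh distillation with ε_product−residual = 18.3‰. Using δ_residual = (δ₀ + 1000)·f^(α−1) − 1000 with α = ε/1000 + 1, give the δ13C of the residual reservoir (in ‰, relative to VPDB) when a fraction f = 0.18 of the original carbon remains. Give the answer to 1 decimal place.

-44.0‰

δ₀ = (0.0110849/0.0112370 − 1)×1000 = (0.986464 − 1)×1000 = -13.536‰
α − 1 = ε/1000 = 0.0183
f^(α−1) = 0.18^(0.0183) = 0.969106
δ_res = (-13.536 + 1000) × 0.969106 − 1000 = 955.989 − 1000 = -44.01‰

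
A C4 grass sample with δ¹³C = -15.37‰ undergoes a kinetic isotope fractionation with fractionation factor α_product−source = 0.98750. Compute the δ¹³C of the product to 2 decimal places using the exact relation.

-27.68‰

δ_product = (δ_source + 1000)·α − 1000
δ_product = (-15.37 + 1000) × 0.98750 − 1000
δ_product = 972.322 − 1000 = -27.678‰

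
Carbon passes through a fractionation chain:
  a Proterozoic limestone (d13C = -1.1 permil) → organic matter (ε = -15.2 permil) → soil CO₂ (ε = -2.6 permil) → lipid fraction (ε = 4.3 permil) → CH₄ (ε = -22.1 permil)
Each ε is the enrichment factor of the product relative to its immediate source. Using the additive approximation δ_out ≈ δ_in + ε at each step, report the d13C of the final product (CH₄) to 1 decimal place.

-36.7 permil

step 1: δ ≈ -1.1 + (-15.2) = -16.3 permil
step 2: δ ≈ -16.3 + (-2.6) = -18.9 permil
step 3: δ ≈ -18.9 + (4.3) = -14.6 permil
step 4: δ ≈ -14.6 + (-22.1) = -36.7 permil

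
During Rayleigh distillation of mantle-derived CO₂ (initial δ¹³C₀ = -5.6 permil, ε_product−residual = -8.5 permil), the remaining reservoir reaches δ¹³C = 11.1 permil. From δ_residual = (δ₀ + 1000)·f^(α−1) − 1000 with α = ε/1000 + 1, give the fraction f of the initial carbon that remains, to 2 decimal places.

α − 1 = ε/1000 = -0.0085
(δ_res + 1000)/(δ₀ + 1000) = (11.1 + 1000)/(-5.6 + 1000) = 1011.1/994.4 = 1.016794
f = 1.016794^(1/-0.0085) = exp(ln(1.016794)/-0.0085) = exp(0.01665/-0.0085)
f = exp(-1.9594) = 0.1409

0.14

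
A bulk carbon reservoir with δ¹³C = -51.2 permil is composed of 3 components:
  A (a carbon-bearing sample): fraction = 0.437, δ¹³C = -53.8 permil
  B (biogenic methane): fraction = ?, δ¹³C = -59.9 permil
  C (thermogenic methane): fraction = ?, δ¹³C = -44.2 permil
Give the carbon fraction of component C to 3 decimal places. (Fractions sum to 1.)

0.384

Let f_C and f_B be the unknown fractions; fractions sum to 1 so f_C + f_B = 0.563.
Mass balance: Σ fᵢ·δᵢ = δ_bulk ⇒ f_C·(-44.2) + f_B·(-59.9) = -51.2 − (-23.511) = -27.689
Substitute f_B = 0.563 − f_C:
f_C·(-44.2 − -59.9) = -27.689 − 0.563×(-59.9) = 6.034
f_C = 6.034 / 15.7 = 0.3844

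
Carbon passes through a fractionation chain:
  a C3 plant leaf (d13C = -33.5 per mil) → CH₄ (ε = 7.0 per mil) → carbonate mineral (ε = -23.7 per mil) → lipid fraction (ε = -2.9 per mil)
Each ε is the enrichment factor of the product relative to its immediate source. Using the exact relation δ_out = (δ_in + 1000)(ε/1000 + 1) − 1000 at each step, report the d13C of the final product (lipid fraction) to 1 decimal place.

-52.6 per mil

step 1: δ = (-33.50 + 1000)·(7.0/1000 + 1) − 1000 = -26.73 per mil
step 2: δ = (-26.73 + 1000)·(-23.7/1000 + 1) − 1000 = -49.80 per mil
step 3: δ = (-49.80 + 1000)·(-2.9/1000 + 1) − 1000 = -52.56 per mil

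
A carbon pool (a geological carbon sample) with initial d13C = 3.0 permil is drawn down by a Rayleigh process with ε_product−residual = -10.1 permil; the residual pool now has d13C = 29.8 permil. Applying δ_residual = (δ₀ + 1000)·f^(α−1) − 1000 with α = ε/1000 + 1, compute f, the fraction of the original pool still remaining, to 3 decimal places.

0.073

α − 1 = ε/1000 = -0.0101
(δ_res + 1000)/(δ₀ + 1000) = (29.8 + 1000)/(3.0 + 1000) = 1029.8/1003.0 = 1.026720
f = 1.026720^(1/-0.0101) = exp(ln(1.026720)/-0.0101) = exp(0.02637/-0.0101)
f = exp(-2.6108) = 0.0735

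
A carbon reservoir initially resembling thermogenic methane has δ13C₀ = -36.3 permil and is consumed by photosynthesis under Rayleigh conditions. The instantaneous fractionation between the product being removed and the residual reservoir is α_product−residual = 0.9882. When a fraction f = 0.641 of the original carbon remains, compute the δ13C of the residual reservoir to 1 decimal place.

-31.2 permil

Rayleigh residual: δ_res = (δ₀ + 1000)·f^(α−1) − 1000
α − 1 = -0.01180
f^(α−1) = 0.641^(-0.01180) = 1.005262
δ_res = (-36.3 + 1000) × 1.005262 − 1000 = 968.771 − 1000 = -31.23 permil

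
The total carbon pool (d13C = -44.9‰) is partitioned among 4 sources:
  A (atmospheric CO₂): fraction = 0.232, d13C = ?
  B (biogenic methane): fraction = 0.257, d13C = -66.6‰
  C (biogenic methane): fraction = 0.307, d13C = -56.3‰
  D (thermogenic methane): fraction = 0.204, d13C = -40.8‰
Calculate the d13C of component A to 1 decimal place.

-9.4‰

Isotope mass balance: δ_bulk = Σ fᵢ·δᵢ.
-44.9 = 0.232×δ_A + 0.257×(-66.6) + 0.307×(-56.3) + 0.204×(-40.8)
0.232·δ_A = -44.9 − (-42.723) = -2.177
δ_A = -2.177 / 0.232 = -9.38‰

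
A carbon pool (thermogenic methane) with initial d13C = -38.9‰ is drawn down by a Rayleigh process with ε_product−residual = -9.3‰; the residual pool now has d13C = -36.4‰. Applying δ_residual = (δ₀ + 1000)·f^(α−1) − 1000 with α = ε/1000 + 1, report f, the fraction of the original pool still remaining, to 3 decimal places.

α − 1 = ε/1000 = -0.0093
(δ_res + 1000)/(δ₀ + 1000) = (-36.4 + 1000)/(-38.9 + 1000) = 963.6/961.1 = 1.002601
f = 1.002601^(1/-0.0093) = exp(ln(1.002601)/-0.0093) = exp(0.00260/-0.0093)
f = exp(-0.2793) = 0.7563

0.756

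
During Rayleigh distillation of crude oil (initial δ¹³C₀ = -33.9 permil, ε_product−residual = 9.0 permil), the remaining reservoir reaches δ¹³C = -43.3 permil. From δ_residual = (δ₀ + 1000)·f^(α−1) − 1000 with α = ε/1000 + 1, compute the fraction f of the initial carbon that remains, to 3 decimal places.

α − 1 = ε/1000 = 0.0090
(δ_res + 1000)/(δ₀ + 1000) = (-43.3 + 1000)/(-33.9 + 1000) = 956.7/966.1 = 0.990270
f = 0.990270^(1/0.0090) = exp(ln(0.990270)/0.0090) = exp(-0.00978/0.0090)
f = exp(-1.0864) = 0.3374

0.337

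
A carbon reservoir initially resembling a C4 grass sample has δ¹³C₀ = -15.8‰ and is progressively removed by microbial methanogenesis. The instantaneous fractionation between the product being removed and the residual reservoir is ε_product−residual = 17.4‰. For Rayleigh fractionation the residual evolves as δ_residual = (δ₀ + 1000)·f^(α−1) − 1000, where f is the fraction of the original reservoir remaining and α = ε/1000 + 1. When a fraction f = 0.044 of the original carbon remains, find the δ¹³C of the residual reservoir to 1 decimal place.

-67.9‰

Rayleigh residual: δ_res = (δ₀ + 1000)·f^(α−1) − 1000
α = ε/1000 + 1 = 1.01740, so α − 1 = 0.01740
f^(α−1) = 0.044^(0.01740) = 0.947101
δ_res = (-15.8 + 1000) × 0.947101 − 1000 = 932.136 − 1000 = -67.86‰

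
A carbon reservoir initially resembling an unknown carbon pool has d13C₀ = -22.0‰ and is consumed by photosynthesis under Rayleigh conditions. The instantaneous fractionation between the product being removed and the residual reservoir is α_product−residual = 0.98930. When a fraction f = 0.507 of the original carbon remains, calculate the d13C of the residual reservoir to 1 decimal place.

Rayleigh residual: δ_res = (δ₀ + 1000)·f^(α−1) − 1000
α − 1 = -0.01070
f^(α−1) = 0.507^(-0.01070) = 1.007294
δ_res = (-22.0 + 1000) × 1.007294 − 1000 = 985.134 − 1000 = -14.87‰

-14.9‰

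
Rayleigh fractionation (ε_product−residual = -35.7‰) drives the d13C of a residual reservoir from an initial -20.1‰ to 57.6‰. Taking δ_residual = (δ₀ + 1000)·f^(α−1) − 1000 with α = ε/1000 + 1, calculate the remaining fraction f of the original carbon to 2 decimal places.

α − 1 = ε/1000 = -0.0357
(δ_res + 1000)/(δ₀ + 1000) = (57.6 + 1000)/(-20.1 + 1000) = 1057.6/979.9 = 1.079294
f = 1.079294^(1/-0.0357) = exp(ln(1.079294)/-0.0357) = exp(0.07631/-0.0357)
f = exp(-2.1374) = 0.1180

0.12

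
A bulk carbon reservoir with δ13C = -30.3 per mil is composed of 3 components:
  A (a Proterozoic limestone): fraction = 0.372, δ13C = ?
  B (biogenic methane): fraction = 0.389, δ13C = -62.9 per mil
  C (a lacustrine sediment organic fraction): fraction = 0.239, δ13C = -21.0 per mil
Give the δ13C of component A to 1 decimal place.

-2.2 per mil

Isotope mass balance: δ_bulk = Σ fᵢ·δᵢ.
-30.3 = 0.372×δ_A + 0.389×(-62.9) + 0.239×(-21.0)
0.372·δ_A = -30.3 − (-29.487) = -0.813
δ_A = -0.813 / 0.372 = -2.19 per mil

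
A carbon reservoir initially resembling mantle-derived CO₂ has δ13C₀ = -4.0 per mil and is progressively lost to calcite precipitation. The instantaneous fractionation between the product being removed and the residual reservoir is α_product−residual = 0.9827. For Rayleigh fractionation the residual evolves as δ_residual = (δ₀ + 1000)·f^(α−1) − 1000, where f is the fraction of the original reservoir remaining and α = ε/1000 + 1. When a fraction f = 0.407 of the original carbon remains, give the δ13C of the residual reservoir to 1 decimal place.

Rayleigh residual: δ_res = (δ₀ + 1000)·f^(α−1) − 1000
α − 1 = -0.01730
f^(α−1) = 0.407^(-0.01730) = 1.015673
δ_res = (-4.0 + 1000) × 1.015673 − 1000 = 1011.611 − 1000 = 11.61 per mil

11.6 per mil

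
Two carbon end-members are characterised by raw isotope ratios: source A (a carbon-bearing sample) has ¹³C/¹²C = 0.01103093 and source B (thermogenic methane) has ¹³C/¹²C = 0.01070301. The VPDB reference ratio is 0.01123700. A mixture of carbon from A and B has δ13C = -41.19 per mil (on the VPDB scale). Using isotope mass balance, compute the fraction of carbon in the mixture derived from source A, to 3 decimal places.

δ_A = (0.01103093/0.01123700 − 1)×1000 = (0.981661 − 1)×1000 = -18.339 per mil
δ_B = (0.01070301/0.01123700 − 1)×1000 = (0.952479 − 1)×1000 = -47.521 per mil
f_A = (δ_mix − δ_B)/(δ_A − δ_B) = (-41.19 − (-47.521))/(-18.339 − (-47.521))
f_A = 6.331 / 29.182 = 0.2169

0.217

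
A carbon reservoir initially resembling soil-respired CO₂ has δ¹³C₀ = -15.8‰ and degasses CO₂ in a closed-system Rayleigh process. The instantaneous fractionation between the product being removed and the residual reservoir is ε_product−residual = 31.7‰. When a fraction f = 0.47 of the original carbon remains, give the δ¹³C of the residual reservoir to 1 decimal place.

Rayleigh residual: δ_res = (δ₀ + 1000)·f^(α−1) − 1000
α = ε/1000 + 1 = 1.03170, so α − 1 = 0.03170
f^(α−1) = 0.47^(0.03170) = 0.976350
δ_res = (-15.8 + 1000) × 0.976350 − 1000 = 960.924 − 1000 = -39.08‰

-39.1‰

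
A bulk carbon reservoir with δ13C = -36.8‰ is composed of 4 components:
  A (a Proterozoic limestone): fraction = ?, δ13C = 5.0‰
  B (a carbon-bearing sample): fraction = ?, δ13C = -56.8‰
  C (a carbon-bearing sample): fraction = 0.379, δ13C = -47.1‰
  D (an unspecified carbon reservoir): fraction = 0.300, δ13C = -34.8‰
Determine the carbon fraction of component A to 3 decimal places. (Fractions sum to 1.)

Let f_A and f_B be the unknown fractions; fractions sum to 1 so f_A + f_B = 0.321.
Mass balance: Σ fᵢ·δᵢ = δ_bulk ⇒ f_A·(5.0) + f_B·(-56.8) = -36.8 − (-28.291) = -8.509
Substitute f_B = 0.321 − f_A:
f_A·(5.0 − -56.8) = -8.509 − 0.321×(-56.8) = 9.724
f_A = 9.724 / 61.8 = 0.1573

0.157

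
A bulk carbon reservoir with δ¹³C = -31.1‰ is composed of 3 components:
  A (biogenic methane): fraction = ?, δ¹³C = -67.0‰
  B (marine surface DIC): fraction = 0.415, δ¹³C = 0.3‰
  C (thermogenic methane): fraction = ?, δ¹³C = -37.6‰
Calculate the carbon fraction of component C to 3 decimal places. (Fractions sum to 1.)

0.271

Let f_C and f_A be the unknown fractions; fractions sum to 1 so f_C + f_A = 0.585.
Mass balance: Σ fᵢ·δᵢ = δ_bulk ⇒ f_C·(-37.6) + f_A·(-67.0) = -31.1 − (0.124) = -31.225
Substitute f_A = 0.585 − f_C:
f_C·(-37.6 − -67.0) = -31.225 − 0.585×(-67.0) = 7.970
f_C = 7.970 / 29.4 = 0.2711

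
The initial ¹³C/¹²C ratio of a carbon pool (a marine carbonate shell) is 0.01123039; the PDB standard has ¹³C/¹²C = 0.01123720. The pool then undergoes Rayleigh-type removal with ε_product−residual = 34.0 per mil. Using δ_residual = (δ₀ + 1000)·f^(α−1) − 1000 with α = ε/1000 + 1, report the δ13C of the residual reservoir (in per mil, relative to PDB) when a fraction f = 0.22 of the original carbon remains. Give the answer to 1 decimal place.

-50.8 per mil

δ₀ = (0.01123039/0.01123720 − 1)×1000 = (0.999394 − 1)×1000 = -0.606 per mil
α − 1 = ε/1000 = 0.0340
f^(α−1) = 0.22^(0.0340) = 0.949822
δ_res = (-0.606 + 1000) × 0.949822 − 1000 = 949.247 − 1000 = -50.75 per mil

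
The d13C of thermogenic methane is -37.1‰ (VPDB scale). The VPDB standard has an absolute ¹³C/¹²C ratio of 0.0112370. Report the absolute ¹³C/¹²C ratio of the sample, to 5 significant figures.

R_sample = R_standard × (d13C/1000 + 1)
R_sample = 0.0112370 × (-37.1/1000 + 1) = 0.0112370 × 0.962900
R_sample = 0.0108201

0.010820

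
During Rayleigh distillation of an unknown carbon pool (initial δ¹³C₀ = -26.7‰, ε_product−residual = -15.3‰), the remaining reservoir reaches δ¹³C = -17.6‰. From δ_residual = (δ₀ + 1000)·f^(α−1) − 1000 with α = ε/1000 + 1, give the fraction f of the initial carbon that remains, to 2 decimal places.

α − 1 = ε/1000 = -0.0153
(δ_res + 1000)/(δ₀ + 1000) = (-17.6 + 1000)/(-26.7 + 1000) = 982.4/973.3 = 1.009350
f = 1.009350^(1/-0.0153) = exp(ln(1.009350)/-0.0153) = exp(0.00931/-0.0153)
f = exp(-0.6082) = 0.5443

0.54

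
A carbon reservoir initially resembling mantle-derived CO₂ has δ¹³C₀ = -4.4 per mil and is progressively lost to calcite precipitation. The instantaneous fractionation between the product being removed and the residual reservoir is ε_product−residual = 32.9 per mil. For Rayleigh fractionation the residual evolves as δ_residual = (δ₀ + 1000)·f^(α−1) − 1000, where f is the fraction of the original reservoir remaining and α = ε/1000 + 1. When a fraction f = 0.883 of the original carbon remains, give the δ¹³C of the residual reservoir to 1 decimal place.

Rayleigh residual: δ_res = (δ₀ + 1000)·f^(α−1) − 1000
α = ε/1000 + 1 = 1.03290, so α − 1 = 0.03290
f^(α−1) = 0.883^(0.03290) = 0.995915
δ_res = (-4.4 + 1000) × 0.995915 − 1000 = 991.533 − 1000 = -8.47 per mil

-8.5 per mil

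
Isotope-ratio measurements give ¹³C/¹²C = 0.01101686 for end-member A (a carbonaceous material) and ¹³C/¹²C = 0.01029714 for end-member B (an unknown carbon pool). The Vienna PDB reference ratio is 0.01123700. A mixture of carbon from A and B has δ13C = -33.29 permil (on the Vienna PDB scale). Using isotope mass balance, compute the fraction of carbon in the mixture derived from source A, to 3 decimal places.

0.786

δ_A = (0.01101686/0.01123700 − 1)×1000 = (0.980409 − 1)×1000 = -19.591 permil
δ_B = (0.01029714/0.01123700 − 1)×1000 = (0.916360 − 1)×1000 = -83.640 permil
f_A = (δ_mix − δ_B)/(δ_A − δ_B) = (-33.29 − (-83.640))/(-19.591 − (-83.640))
f_A = 50.350 / 64.049 = 0.7861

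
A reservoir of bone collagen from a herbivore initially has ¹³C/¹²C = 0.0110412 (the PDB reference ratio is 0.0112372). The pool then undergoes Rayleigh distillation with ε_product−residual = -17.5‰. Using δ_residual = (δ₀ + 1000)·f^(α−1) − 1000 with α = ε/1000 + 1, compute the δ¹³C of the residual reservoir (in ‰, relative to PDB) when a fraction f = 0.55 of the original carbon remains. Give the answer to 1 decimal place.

δ₀ = (0.0110412/0.0112372 − 1)×1000 = (0.982558 − 1)×1000 = -17.442‰
α − 1 = ε/1000 = -0.0175
f^(α−1) = 0.55^(-0.0175) = 1.010517
δ_res = (-17.442 + 1000) × 1.010517 − 1000 = 992.892 − 1000 = -7.11‰

-7.1‰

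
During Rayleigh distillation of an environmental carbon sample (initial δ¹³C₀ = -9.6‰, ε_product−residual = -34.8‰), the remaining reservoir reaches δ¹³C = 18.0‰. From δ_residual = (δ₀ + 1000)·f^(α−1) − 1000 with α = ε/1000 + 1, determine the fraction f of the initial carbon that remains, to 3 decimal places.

α − 1 = ε/1000 = -0.0348
(δ_res + 1000)/(δ₀ + 1000) = (18.0 + 1000)/(-9.6 + 1000) = 1018.0/990.4 = 1.027868
f = 1.027868^(1/-0.0348) = exp(ln(1.027868)/-0.0348) = exp(0.02749/-0.0348)
f = exp(-0.7898) = 0.4539

0.454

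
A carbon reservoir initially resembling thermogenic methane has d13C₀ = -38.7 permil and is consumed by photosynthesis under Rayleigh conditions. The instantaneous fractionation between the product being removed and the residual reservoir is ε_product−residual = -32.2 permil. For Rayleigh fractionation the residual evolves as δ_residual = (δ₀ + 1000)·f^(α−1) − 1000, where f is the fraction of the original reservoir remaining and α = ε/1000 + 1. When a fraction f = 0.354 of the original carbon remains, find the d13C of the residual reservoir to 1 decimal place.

Rayleigh residual: δ_res = (δ₀ + 1000)·f^(α−1) − 1000
α = ε/1000 + 1 = 0.96780, so α − 1 = -0.03220
f^(α−1) = 0.354^(-0.03220) = 1.034004
δ_res = (-38.7 + 1000) × 1.034004 − 1000 = 993.988 − 1000 = -6.01 permil

-6.0 permil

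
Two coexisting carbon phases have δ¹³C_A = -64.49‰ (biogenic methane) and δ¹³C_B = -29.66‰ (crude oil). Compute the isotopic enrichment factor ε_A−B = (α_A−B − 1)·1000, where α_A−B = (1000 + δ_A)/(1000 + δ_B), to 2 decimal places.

α_A−B = (1000 + -64.49) / (1000 + -29.66) = 935.51 / 970.34 = 0.964105
ε_A−B = (0.964105 − 1) × 1000 = -35.895‰
(The approximation ε ≈ δ_A − δ_B would give -34.83‰.)

-35.89‰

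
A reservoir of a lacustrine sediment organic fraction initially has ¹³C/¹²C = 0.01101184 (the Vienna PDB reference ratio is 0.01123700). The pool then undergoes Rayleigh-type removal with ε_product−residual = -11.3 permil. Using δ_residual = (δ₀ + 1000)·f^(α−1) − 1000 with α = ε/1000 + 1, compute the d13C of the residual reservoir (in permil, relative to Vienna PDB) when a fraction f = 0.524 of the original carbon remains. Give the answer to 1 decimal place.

-12.9 permil

δ₀ = (0.01101184/0.01123700 − 1)×1000 = (0.979963 − 1)×1000 = -20.037 permil
α − 1 = ε/1000 = -0.0113
f^(α−1) = 0.524^(-0.0113) = 1.007330
δ_res = (-20.037 + 1000) × 1.007330 − 1000 = 987.145 − 1000 = -12.85 permil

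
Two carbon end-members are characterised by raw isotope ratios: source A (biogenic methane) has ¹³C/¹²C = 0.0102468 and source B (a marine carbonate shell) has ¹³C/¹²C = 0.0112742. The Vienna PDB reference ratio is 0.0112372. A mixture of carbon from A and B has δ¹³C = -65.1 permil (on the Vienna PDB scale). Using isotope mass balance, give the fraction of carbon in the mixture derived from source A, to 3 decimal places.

0.748

δ_A = (0.0102468/0.0112372 − 1)×1000 = (0.911864 − 1)×1000 = -88.136 permil
δ_B = (0.0112742/0.0112372 − 1)×1000 = (1.003293 − 1)×1000 = 3.293 permil
f_A = (δ_mix − δ_B)/(δ_A − δ_B) = (-65.1 − (3.293))/(-88.136 − (3.293))
f_A = -68.393 / -91.428 = 0.7480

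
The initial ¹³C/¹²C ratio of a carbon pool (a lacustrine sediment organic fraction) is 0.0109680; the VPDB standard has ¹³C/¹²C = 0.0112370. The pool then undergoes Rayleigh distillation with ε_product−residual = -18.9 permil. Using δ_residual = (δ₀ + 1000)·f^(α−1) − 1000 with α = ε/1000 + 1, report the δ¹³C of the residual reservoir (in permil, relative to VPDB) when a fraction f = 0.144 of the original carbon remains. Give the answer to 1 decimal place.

12.5 permil

δ₀ = (0.0109680/0.0112370 − 1)×1000 = (0.976061 − 1)×1000 = -23.939 permil
α − 1 = ε/1000 = -0.0189
f^(α−1) = 0.144^(-0.0189) = 1.037306
δ_res = (-23.939 + 1000) × 1.037306 − 1000 = 1012.474 − 1000 = 12.47 permil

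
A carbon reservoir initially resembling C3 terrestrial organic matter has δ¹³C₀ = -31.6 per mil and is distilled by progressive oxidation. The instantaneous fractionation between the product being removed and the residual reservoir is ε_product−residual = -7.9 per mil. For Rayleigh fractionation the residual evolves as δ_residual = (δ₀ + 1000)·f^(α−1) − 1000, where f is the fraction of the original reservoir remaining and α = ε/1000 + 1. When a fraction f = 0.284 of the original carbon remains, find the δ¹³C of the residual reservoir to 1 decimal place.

Rayleigh residual: δ_res = (δ₀ + 1000)·f^(α−1) − 1000
α = ε/1000 + 1 = 0.99210, so α − 1 = -0.00790
f^(α−1) = 0.284^(-0.00790) = 1.009994
δ_res = (-31.6 + 1000) × 1.009994 − 1000 = 978.078 − 1000 = -21.92 per mil

-21.9 per mil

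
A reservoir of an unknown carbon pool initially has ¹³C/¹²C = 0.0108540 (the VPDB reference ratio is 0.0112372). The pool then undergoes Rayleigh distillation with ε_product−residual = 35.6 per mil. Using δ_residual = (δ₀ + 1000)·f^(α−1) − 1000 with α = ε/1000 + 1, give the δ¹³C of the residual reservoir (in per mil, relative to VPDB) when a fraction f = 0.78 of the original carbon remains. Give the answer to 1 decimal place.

-42.6 per mil

δ₀ = (0.0108540/0.0112372 − 1)×1000 = (0.965899 − 1)×1000 = -34.101 per mil
α − 1 = ε/1000 = 0.0356
f^(α−1) = 0.78^(0.0356) = 0.991194
δ_res = (-34.101 + 1000) × 0.991194 − 1000 = 957.393 − 1000 = -42.61 per mil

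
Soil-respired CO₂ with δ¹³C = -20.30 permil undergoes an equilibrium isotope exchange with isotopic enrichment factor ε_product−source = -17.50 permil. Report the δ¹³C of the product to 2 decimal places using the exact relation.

Exactly, δ_product = (δ_source + 1000)·(ε/1000 + 1) − 1000.
δ_product = (-20.30 + 1000) × (-17.50/1000 + 1) − 1000
δ_product = -37.445 permil

-37.44 permil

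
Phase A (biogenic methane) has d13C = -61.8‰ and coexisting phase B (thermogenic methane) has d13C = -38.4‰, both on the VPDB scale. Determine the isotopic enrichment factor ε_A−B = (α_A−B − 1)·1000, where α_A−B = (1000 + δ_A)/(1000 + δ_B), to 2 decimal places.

-24.33‰

α_A−B = (1000 + -61.8) / (1000 + -38.4) = 938.2 / 961.6 = 0.975666
ε_A−B = (0.975666 − 1) × 1000 = -24.334‰
(The approximation ε ≈ δ_A − δ_B would give -23.4‰.)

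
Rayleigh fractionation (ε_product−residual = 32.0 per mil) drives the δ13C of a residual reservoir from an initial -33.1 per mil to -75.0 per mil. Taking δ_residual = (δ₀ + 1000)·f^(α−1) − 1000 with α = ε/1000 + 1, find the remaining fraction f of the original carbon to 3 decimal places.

α − 1 = ε/1000 = 0.0320
(δ_res + 1000)/(δ₀ + 1000) = (-75.0 + 1000)/(-33.1 + 1000) = 925.0/966.9 = 0.956666
f = 0.956666^(1/0.0320) = exp(ln(0.956666)/0.0320) = exp(-0.04430/0.0320)
f = exp(-1.3844) = 0.2505

0.250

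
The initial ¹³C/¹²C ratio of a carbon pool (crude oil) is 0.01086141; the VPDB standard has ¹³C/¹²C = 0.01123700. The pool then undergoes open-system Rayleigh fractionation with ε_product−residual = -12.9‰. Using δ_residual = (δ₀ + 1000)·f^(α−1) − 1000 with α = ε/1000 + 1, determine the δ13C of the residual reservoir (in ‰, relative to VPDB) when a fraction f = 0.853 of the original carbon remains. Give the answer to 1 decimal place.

-31.4‰

δ₀ = (0.01086141/0.01123700 − 1)×1000 = (0.966576 − 1)×1000 = -33.424‰
α − 1 = ε/1000 = -0.0129
f^(α−1) = 0.853^(-0.0129) = 1.002053
δ_res = (-33.424 + 1000) × 1.002053 − 1000 = 968.560 − 1000 = -31.44‰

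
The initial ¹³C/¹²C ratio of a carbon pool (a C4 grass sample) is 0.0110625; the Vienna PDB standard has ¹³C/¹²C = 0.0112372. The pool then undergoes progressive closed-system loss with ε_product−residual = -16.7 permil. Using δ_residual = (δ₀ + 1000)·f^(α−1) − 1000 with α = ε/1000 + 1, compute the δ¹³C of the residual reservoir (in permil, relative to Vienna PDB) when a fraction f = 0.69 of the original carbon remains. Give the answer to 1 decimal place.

-9.4 permil

δ₀ = (0.0110625/0.0112372 − 1)×1000 = (0.984453 − 1)×1000 = -15.547 permil
α − 1 = ε/1000 = -0.0167
f^(α−1) = 0.69^(-0.0167) = 1.006216
δ_res = (-15.547 + 1000) × 1.006216 − 1000 = 990.573 − 1000 = -9.43 permil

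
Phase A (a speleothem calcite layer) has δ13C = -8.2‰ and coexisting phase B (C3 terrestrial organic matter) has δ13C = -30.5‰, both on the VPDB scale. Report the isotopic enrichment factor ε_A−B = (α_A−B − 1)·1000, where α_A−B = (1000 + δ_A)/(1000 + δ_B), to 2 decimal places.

α_A−B = (1000 + -8.2) / (1000 + -30.5) = 991.8 / 969.5 = 1.023002
ε_A−B = (1.023002 − 1) × 1000 = 23.002‰
(The approximation ε ≈ δ_A − δ_B would give 22.3‰.)

23.00‰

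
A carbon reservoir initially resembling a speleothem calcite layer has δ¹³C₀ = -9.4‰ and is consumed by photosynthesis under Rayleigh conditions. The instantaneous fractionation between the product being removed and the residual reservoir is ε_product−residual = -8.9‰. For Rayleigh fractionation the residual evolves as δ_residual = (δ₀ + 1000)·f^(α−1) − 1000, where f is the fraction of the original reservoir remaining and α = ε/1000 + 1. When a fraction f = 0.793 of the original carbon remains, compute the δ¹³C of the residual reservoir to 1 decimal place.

-7.4‰

Rayleigh residual: δ_res = (δ₀ + 1000)·f^(α−1) − 1000
α = ε/1000 + 1 = 0.99110, so α − 1 = -0.00890
f^(α−1) = 0.793^(-0.00890) = 1.002066
δ_res = (-9.4 + 1000) × 1.002066 − 1000 = 992.647 − 1000 = -7.35‰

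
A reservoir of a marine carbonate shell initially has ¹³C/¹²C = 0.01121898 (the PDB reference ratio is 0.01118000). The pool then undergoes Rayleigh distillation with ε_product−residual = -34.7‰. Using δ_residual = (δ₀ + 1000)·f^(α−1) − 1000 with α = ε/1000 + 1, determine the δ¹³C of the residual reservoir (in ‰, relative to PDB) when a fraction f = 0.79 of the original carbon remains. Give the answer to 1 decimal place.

11.7‰

δ₀ = (0.01121898/0.01118000 − 1)×1000 = (1.003487 − 1)×1000 = 3.487‰
α − 1 = ε/1000 = -0.0347
f^(α−1) = 0.79^(-0.0347) = 1.008213
δ_res = (3.487 + 1000) × 1.008213 − 1000 = 1011.728 − 1000 = 11.73‰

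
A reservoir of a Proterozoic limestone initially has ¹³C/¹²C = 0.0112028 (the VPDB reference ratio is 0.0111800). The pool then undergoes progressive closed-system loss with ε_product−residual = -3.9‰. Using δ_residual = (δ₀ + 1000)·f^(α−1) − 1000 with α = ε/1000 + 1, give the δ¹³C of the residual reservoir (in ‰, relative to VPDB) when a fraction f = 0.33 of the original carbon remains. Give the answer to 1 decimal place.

δ₀ = (0.0112028/0.0111800 − 1)×1000 = (1.002039 − 1)×1000 = 2.039‰
α − 1 = ε/1000 = -0.0039
f^(α−1) = 0.33^(-0.0039) = 1.004333
δ_res = (2.039 + 1000) × 1.004333 − 1000 = 1006.381 − 1000 = 6.38‰

6.4‰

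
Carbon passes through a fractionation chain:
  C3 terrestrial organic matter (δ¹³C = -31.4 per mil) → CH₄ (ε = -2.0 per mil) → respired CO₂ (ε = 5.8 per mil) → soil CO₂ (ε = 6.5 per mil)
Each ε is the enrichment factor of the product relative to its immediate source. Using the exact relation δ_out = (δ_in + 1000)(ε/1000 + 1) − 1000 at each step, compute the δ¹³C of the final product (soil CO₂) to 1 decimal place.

step 1: δ = (-31.40 + 1000)·(-2.0/1000 + 1) − 1000 = -33.34 per mil
step 2: δ = (-33.34 + 1000)·(5.8/1000 + 1) − 1000 = -27.73 per mil
step 3: δ = (-27.73 + 1000)·(6.5/1000 + 1) − 1000 = -21.41 per mil

-21.4 per mil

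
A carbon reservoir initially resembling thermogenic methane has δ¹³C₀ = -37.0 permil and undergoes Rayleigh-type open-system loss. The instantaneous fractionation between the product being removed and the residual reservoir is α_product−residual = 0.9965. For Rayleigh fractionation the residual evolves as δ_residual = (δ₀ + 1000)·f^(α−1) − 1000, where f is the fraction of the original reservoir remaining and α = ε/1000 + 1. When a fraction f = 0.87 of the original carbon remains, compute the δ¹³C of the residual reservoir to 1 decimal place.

-36.5 permil

Rayleigh residual: δ_res = (δ₀ + 1000)·f^(α−1) − 1000
α − 1 = -0.00350
f^(α−1) = 0.87^(-0.00350) = 1.000488
δ_res = (-37.0 + 1000) × 1.000488 − 1000 = 963.469 − 1000 = -36.53 permil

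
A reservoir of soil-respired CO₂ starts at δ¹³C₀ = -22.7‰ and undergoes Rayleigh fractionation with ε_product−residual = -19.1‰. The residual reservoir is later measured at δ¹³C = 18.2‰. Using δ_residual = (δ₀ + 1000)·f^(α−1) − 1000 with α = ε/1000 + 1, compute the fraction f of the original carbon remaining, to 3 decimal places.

α − 1 = ε/1000 = -0.0191
(δ_res + 1000)/(δ₀ + 1000) = (18.2 + 1000)/(-22.7 + 1000) = 1018.2/977.3 = 1.041850
f = 1.041850^(1/-0.0191) = exp(ln(1.041850)/-0.0191) = exp(0.04100/-0.0191)
f = exp(-2.1465) = 0.1169

0.117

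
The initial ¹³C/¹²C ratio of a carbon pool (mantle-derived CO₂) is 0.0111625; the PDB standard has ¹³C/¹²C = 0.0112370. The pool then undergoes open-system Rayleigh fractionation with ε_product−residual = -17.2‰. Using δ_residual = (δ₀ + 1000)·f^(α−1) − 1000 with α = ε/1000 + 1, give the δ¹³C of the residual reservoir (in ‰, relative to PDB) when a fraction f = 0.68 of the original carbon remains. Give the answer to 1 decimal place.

0.0‰

δ₀ = (0.0111625/0.0112370 − 1)×1000 = (0.993370 − 1)×1000 = -6.630‰
α − 1 = ε/1000 = -0.0172
f^(α−1) = 0.68^(-0.0172) = 1.006655
δ_res = (-6.630 + 1000) × 1.006655 − 1000 = 999.981 − 1000 = -0.02‰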